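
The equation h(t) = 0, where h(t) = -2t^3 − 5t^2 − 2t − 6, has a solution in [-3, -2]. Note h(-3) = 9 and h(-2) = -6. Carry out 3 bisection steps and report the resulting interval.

[-2.625, -2.5]

m = -2.5, h(m) = -1 (−); new bracket [-3, -2.5]
m = -2.75, h(m) = 3.28125 (+); new bracket [-2.75, -2.5]
m = -2.625, h(m) = 0.972656 (+); new bracket [-2.625, -2.5]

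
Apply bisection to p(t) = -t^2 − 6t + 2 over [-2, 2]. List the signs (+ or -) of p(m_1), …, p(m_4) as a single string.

+--+

t = 0 gives p = 2, positive; keep [0, 2]
t = 1 gives p = -5, negative; keep [0, 1]
t = 0.5 gives p = -1.25, negative; keep [0, 0.5]
t = 0.25 gives p = 0.4375, positive; keep [0.25, 0.5]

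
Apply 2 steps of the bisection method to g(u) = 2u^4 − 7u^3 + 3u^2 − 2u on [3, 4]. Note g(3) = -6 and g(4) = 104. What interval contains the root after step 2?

[3, 3.25]

midpoint 3.5: g = 29.75 > 0 → [3, 3.5]
midpoint 3.25: g = 8.023438 > 0 → [3, 3.25]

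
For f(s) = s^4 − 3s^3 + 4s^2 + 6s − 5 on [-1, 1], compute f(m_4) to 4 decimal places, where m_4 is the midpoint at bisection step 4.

-0.2673

midpoint 0: f = -5 < 0 → [0, 1]
midpoint 0.5: f = -1.3125 < 0 → [0.5, 1]
midpoint 0.75: f = 0.800781 > 0 → [0.5, 0.75]
midpoint 0.625: f = -0.2673 < 0 → [0.625, 0.75]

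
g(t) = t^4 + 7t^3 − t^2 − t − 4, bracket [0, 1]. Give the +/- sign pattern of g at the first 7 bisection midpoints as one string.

midpoint 0.5: g = -3.8125 < 0 → [0.5, 1]
midpoint 0.75: g = -2.042969 < 0 → [0.75, 1]
midpoint 0.875: g = -0.36499 < 0 → [0.875, 1]
midpoint 0.9375: g = 0.7239 > 0 → [0.875, 0.9375]
midpoint 0.90625: g = 0.157 > 0 → [0.875, 0.90625]
midpoint 0.890625: g = -0.1095 < 0 → [0.890625, 0.90625]
midpoint 0.8984375: g = 0.0224 > 0 → [0.890625, 0.8984375]

---++-+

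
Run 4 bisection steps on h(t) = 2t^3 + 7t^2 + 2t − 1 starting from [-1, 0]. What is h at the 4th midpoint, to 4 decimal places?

m = -0.5, h(m) = -0.5 (−); new bracket [-1, -0.5]
m = -0.75, h(m) = 0.59375 (+); new bracket [-0.75, -0.5]
m = -0.625, h(m) = -0.003906 (−); new bracket [-0.75, -0.625]
m = -0.6875, h(m) = 0.2837 (+); new bracket [-0.6875, -0.625]

0.2837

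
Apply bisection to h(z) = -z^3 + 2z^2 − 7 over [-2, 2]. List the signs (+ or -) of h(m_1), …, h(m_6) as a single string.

--+--+

h(0) = -7 < 0, so the root lies in [-2, 0]
h(-1) = -4 < 0, so the root lies in [-2, -1]
h(-1.5) = 0.875 > 0, so the root lies in [-1.5, -1]
h(-1.25) = -1.9219 < 0, so the root lies in [-1.5, -1.25]
h(-1.375) = -0.6191 < 0, so the root lies in [-1.5, -1.375]
h(-1.4375) = 0.1033 > 0, so the root lies in [-1.4375, -1.375]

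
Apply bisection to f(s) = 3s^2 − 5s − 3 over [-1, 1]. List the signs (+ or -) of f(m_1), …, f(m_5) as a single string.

-+---

midpoint 0: f = -3 < 0 → [-1, 0]
midpoint -0.5: f = 0.25 > 0 → [-0.5, 0]
midpoint -0.25: f = -1.5625 < 0 → [-0.5, -0.25]
midpoint -0.375: f = -0.7031 < 0 → [-0.5, -0.375]
midpoint -0.4375: f = -0.2383 < 0 → [-0.5, -0.4375]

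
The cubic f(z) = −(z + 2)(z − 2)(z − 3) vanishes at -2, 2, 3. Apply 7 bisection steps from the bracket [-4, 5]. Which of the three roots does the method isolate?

-2

m = 0.5, f(m) = -9.375 (−); new bracket [-4, 0.5]
m = -1.75, f(m) = -4.453125 (−); new bracket [-4, -1.75]
m = -2.875, f(m) = 25.060547 (+); new bracket [-2.875, -1.75]
m = -2.3125, f(m) = 7.1594 (+); new bracket [-2.3125, -1.75]
m = -2.03125, f(m) = 0.6338 (+); new bracket [-2.03125, -1.75]
m = -1.890625, f(m) = -2.0811 (−); new bracket [-2.03125, -1.890625]
m = -1.9609375, f(m) = -0.7676 (−); new bracket [-2.03125, -1.9609375]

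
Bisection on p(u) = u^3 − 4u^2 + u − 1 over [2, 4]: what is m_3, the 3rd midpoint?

3.75

m = 3, p(m) = -7 (−); new bracket [3, 4]
m = 3.5, p(m) = -3.625 (−); new bracket [3.5, 4]
m = 3.75, p(m) = -0.765625 (−); new bracket [3.75, 4]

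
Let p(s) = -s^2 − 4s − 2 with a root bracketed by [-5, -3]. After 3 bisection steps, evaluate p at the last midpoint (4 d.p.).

0.4375

p(-4) = -2 < 0, so the root lies in [-4, -3]
p(-3.5) = -0.25 < 0, so the root lies in [-3.5, -3]
p(-3.25) = 0.4375 > 0, so the root lies in [-3.5, -3.25]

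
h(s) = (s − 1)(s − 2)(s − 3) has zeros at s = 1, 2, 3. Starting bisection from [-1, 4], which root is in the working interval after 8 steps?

1

s = 1.5 gives h = 0.375, positive; keep [-1, 1.5]
s = 0.25 gives h = -3.609375, negative; keep [0.25, 1.5]
s = 0.875 gives h = -0.298828, negative; keep [0.875, 1.5]
s = 1.1875 gives h = 0.2761, positive; keep [0.875, 1.1875]
s = 1.03125 gives h = 0.0596, positive; keep [0.875, 1.03125]
s = 0.953125 gives h = -0.1004, negative; keep [0.953125, 1.03125]
s = 0.9921875 gives h = -0.0158, negative; keep [0.9921875, 1.03125]
s = 1.01171875 gives h = 0.023, positive; keep [0.9921875, 1.01171875]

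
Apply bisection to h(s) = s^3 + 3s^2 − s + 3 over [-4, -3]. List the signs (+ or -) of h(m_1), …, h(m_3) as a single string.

m = -3.5, h(m) = 0.375 (+); new bracket [-4, -3.5]
m = -3.75, h(m) = -3.796875 (−); new bracket [-3.75, -3.5]
m = -3.625, h(m) = -1.587891 (−); new bracket [-3.625, -3.5]

+--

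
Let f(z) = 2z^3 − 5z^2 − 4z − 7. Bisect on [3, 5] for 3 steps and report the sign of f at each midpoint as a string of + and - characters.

++-

z = 4 gives f = 25, positive; keep [3, 4]
z = 3.5 gives f = 3.5, positive; keep [3, 3.5]
z = 3.25 gives f = -4.15625, negative; keep [3.25, 3.5]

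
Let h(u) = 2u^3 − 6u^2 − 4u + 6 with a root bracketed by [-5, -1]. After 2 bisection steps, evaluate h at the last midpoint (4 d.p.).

m = -3, h(m) = -90 (−); new bracket [-3, -1]
m = -2, h(m) = -26 (−); new bracket [-2, -1]

-26.0000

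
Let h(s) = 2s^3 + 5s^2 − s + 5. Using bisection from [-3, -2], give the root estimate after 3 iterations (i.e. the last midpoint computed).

-2.875

s = -2.5 gives h = 7.5, positive; keep [-3, -2.5]
s = -2.75 gives h = 3.96875, positive; keep [-3, -2.75]
s = -2.875 gives h = 1.675781, positive; keep [-3, -2.875]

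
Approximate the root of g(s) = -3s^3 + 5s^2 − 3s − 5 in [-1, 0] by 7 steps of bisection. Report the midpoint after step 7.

-0.6640625

m = -0.5, g(m) = -1.875 (−); new bracket [-1, -0.5]
m = -0.75, g(m) = 1.328125 (+); new bracket [-0.75, -0.5]
m = -0.625, g(m) = -0.439453 (−); new bracket [-0.75, -0.625]
m = -0.6875, g(m) = 0.4006 (+); new bracket [-0.6875, -0.625]
m = -0.65625, g(m) = -0.0301 (−); new bracket [-0.6875, -0.65625]
m = -0.671875, g(m) = 0.1826 (+); new bracket [-0.671875, -0.65625]
m = -0.6640625, g(m) = 0.0756 (+); new bracket [-0.6640625, -0.65625]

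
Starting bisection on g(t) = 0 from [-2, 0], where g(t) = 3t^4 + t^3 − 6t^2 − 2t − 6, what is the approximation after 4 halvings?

t = -1 gives g = -8, negative; keep [-2, -1]
t = -1.5 gives g = -4.6875, negative; keep [-2, -1.5]
t = -1.75 gives g = 1.902344, positive; keep [-1.75, -1.5]
t = -1.625 gives g = -1.9661, negative; keep [-1.75, -1.625]

-1.625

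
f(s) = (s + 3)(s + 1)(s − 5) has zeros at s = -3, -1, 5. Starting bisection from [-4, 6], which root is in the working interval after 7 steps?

5

s = 1 gives f = -32, negative; keep [1, 6]
s = 3.5 gives f = -43.875, negative; keep [3.5, 6]
s = 4.75 gives f = -11.140625, negative; keep [4.75, 6]
s = 5.375 gives f = 20.0215, positive; keep [4.75, 5.375]
s = 5.0625 gives f = 3.0549, positive; keep [4.75, 5.0625]
s = 4.90625 gives f = -4.3778, negative; keep [4.90625, 5.0625]
s = 4.984375 gives f = -0.7466, negative; keep [4.984375, 5.0625]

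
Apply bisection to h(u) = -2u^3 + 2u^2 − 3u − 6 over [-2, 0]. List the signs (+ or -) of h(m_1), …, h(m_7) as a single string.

+---+-+

h(-1) = 1 > 0, so the root lies in [-1, 0]
h(-0.5) = -3.75 < 0, so the root lies in [-1, -0.5]
h(-0.75) = -1.78125 < 0, so the root lies in [-1, -0.75]
h(-0.875) = -0.5039 < 0, so the root lies in [-1, -0.875]
h(-0.9375) = 0.2183 > 0, so the root lies in [-0.9375, -0.875]
h(-0.90625) = -0.1501 < 0, so the root lies in [-0.9375, -0.90625]
h(-0.921875) = 0.0322 > 0, so the root lies in [-0.921875, -0.90625]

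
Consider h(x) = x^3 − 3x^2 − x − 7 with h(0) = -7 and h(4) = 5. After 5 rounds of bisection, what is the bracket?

x = 2 gives h = -13, negative; keep [2, 4]
x = 3 gives h = -10, negative; keep [3, 4]
x = 3.5 gives h = -4.375, negative; keep [3.5, 4]
x = 3.75 gives h = -0.2031, negative; keep [3.75, 4]
x = 3.875 gives h = 2.2637, positive; keep [3.75, 3.875]

[3.75, 3.875]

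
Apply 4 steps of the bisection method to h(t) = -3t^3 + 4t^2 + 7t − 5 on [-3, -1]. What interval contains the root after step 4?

h(-2) = 21 > 0, so the root lies in [-2, -1]
h(-1.5) = 3.625 > 0, so the root lies in [-1.5, -1]
h(-1.25) = -1.640625 < 0, so the root lies in [-1.5, -1.25]
h(-1.375) = 0.7363 > 0, so the root lies in [-1.375, -1.25]

[-1.375, -1.25]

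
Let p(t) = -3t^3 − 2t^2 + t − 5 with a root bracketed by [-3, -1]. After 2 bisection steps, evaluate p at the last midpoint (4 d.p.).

t = -2 gives p = 9, positive; keep [-2, -1]
t = -1.5 gives p = -0.875, negative; keep [-2, -1.5]

-0.8750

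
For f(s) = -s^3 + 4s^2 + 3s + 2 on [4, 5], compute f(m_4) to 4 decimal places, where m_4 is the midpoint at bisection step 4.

s = 4.5 gives f = 5.375, positive; keep [4.5, 5]
s = 4.75 gives f = -0.671875, negative; keep [4.5, 4.75]
s = 4.625 gives f = 2.505859, positive; keep [4.625, 4.75]
s = 4.6875 gives f = 0.9563, positive; keep [4.6875, 4.75]

0.9563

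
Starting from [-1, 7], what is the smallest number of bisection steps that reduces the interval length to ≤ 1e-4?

17

Width after n steps is 8/2^n. Need 2^n ≥ 8/1e-4 = 80000.
2^16 = 65536 < 80000 ≤ 2^17 = 131072, so n = 17.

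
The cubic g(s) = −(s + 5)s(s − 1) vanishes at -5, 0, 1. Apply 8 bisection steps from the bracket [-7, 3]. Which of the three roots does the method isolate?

g(-2) = -18 < 0, so the root lies in [-7, -2]
g(-4.5) = -12.375 < 0, so the root lies in [-7, -4.5]
g(-5.75) = 29.109375 > 0, so the root lies in [-5.75, -4.5]
g(-5.125) = 3.9238 > 0, so the root lies in [-5.125, -4.5]
g(-4.8125) = -5.2449 < 0, so the root lies in [-5.125, -4.8125]
g(-4.96875) = -0.9268 < 0, so the root lies in [-5.125, -4.96875]
g(-5.046875) = 1.4305 > 0, so the root lies in [-5.046875, -4.96875]
g(-5.0078125) = 0.235 > 0, so the root lies in [-5.0078125, -4.96875]

-5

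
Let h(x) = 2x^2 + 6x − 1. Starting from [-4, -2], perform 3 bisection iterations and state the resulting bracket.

m = -3, h(m) = -1 (−); new bracket [-4, -3]
m = -3.5, h(m) = 2.5 (+); new bracket [-3.5, -3]
m = -3.25, h(m) = 0.625 (+); new bracket [-3.25, -3]

[-3.25, -3]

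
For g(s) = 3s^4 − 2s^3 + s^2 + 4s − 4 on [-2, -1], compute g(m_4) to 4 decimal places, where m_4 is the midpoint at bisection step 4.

-0.8989

g(-1.5) = 14.1875 > 0, so the root lies in [-1.5, -1]
g(-1.25) = 3.792969 > 0, so the root lies in [-1.25, -1]
g(-1.125) = 0.418701 > 0, so the root lies in [-1.125, -1]
g(-1.0625) = -0.8989 < 0, so the root lies in [-1.125, -1.0625]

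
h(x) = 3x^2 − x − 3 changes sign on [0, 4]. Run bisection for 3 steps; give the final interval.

x = 2 gives h = 7, positive; keep [0, 2]
x = 1 gives h = -1, negative; keep [1, 2]
x = 1.5 gives h = 2.25, positive; keep [1, 1.5]

[1, 1.5]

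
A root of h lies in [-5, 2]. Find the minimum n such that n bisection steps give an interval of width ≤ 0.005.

11

Width after n steps is 7/2^n. Need 2^n ≥ 7/0.005 = 1400.
2^10 = 1024 < 1400 ≤ 2^11 = 2048, so n = 11.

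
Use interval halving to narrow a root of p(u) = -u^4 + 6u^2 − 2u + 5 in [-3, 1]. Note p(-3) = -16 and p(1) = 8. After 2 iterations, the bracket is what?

[-3, -2]

p(-1) = 12 > 0, so the root lies in [-3, -1]
p(-2) = 17 > 0, so the root lies in [-3, -2]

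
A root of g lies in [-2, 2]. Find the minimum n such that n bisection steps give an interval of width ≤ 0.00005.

17

Width after n steps is 4/2^n. Need 2^n ≥ 4/0.00005 = 80000.
2^16 = 65536 < 80000 ≤ 2^17 = 131072, so n = 17.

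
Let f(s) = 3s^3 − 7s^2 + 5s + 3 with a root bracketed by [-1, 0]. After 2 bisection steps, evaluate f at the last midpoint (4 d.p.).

1.2656

midpoint -0.5: f = -1.625 < 0 → [-0.5, 0]
midpoint -0.25: f = 1.265625 > 0 → [-0.5, -0.25]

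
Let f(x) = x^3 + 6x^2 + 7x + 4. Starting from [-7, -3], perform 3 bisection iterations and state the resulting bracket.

[-5, -4.5]

m = -5, f(m) = -6 (−); new bracket [-5, -3]
m = -4, f(m) = 8 (+); new bracket [-5, -4]
m = -4.5, f(m) = 2.875 (+); new bracket [-5, -4.5]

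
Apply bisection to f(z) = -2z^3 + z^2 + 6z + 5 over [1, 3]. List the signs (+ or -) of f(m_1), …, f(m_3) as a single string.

+-+

z = 2 gives f = 5, positive; keep [2, 3]
z = 2.5 gives f = -5, negative; keep [2, 2.5]
z = 2.25 gives f = 0.78125, positive; keep [2.25, 2.5]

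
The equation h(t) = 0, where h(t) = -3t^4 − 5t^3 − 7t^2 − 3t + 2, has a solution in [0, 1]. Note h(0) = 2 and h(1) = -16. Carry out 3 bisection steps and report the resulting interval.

h(0.5) = -2.0625 < 0, so the root lies in [0, 0.5]
h(0.25) = 0.722656 > 0, so the root lies in [0.25, 0.5]
h(0.375) = -0.432373 < 0, so the root lies in [0.25, 0.375]

[0.25, 0.375]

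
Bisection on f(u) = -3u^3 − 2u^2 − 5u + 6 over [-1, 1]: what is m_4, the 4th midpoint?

u = 0 gives f = 6, positive; keep [0, 1]
u = 0.5 gives f = 2.625, positive; keep [0.5, 1]
u = 0.75 gives f = -0.140625, negative; keep [0.5, 0.75]
u = 0.625 gives f = 1.3613, positive; keep [0.625, 0.75]

0.625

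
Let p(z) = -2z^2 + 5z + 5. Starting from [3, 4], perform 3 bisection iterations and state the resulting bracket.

m = 3.5, p(m) = -2 (−); new bracket [3, 3.5]
m = 3.25, p(m) = 0.125 (+); new bracket [3.25, 3.5]
m = 3.375, p(m) = -0.90625 (−); new bracket [3.25, 3.375]

[3.25, 3.375]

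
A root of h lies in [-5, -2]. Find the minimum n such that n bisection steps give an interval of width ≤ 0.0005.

Width after n steps is 3/2^n. Need 2^n ≥ 3/0.0005 = 6000.
2^12 = 4096 < 6000 ≤ 2^13 = 8192, so n = 13.

13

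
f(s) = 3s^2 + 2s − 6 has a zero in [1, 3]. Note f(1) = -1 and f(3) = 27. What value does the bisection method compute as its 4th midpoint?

s = 2 gives f = 10, positive; keep [1, 2]
s = 1.5 gives f = 3.75, positive; keep [1, 1.5]
s = 1.25 gives f = 1.1875, positive; keep [1, 1.25]
s = 1.125 gives f = 0.0469, positive; keep [1, 1.125]

1.125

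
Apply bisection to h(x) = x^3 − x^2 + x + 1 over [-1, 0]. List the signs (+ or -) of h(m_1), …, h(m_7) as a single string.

+---+-+

h(-0.5) = 0.125 > 0, so the root lies in [-1, -0.5]
h(-0.75) = -0.734375 < 0, so the root lies in [-0.75, -0.5]
h(-0.625) = -0.259766 < 0, so the root lies in [-0.625, -0.5]
h(-0.5625) = -0.0569 < 0, so the root lies in [-0.5625, -0.5]
h(-0.53125) = 0.0366 > 0, so the root lies in [-0.5625, -0.53125]
h(-0.546875) = -0.0095 < 0, so the root lies in [-0.546875, -0.53125]
h(-0.5390625) = 0.0137 > 0, so the root lies in [-0.546875, -0.5390625]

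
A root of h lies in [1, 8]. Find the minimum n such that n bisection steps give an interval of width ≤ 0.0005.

Width after n steps is 7/2^n. Need 2^n ≥ 7/0.0005 = 14000.
2^13 = 8192 < 14000 ≤ 2^14 = 16384, so n = 14.

14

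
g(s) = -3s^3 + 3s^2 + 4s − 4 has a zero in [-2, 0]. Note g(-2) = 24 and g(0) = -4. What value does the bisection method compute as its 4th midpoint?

midpoint -1: g = -2 < 0 → [-2, -1]
midpoint -1.5: g = 6.875 > 0 → [-1.5, -1]
midpoint -1.25: g = 1.546875 > 0 → [-1.25, -1]
midpoint -1.125: g = -0.4316 < 0 → [-1.25, -1.125]

-1.125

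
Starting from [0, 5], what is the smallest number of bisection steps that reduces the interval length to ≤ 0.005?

Width after n steps is 5/2^n. Need 2^n ≥ 5/0.005 = 1000.
2^9 = 512 < 1000 ≤ 2^10 = 1024, so n = 10.

10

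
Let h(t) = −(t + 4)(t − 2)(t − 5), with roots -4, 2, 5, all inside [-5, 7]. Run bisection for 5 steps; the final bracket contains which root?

-4

m = 1, h(m) = -20 (−); new bracket [-5, 1]
m = -2, h(m) = -56 (−); new bracket [-5, -2]
m = -3.5, h(m) = -23.375 (−); new bracket [-5, -3.5]
m = -4.25, h(m) = 14.4531 (+); new bracket [-4.25, -3.5]
m = -3.875, h(m) = -6.5176 (−); new bracket [-4.25, -3.875]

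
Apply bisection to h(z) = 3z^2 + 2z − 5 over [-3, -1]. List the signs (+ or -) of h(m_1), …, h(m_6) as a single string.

midpoint -2: h = 3 > 0 → [-2, -1]
midpoint -1.5: h = -1.25 < 0 → [-2, -1.5]
midpoint -1.75: h = 0.6875 > 0 → [-1.75, -1.5]
midpoint -1.625: h = -0.3281 < 0 → [-1.75, -1.625]
midpoint -1.6875: h = 0.168 > 0 → [-1.6875, -1.625]
midpoint -1.65625: h = -0.083 < 0 → [-1.6875, -1.65625]

+-+-+-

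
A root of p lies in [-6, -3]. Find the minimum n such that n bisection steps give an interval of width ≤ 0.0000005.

Width after n steps is 3/2^n. Need 2^n ≥ 3/0.0000005 = 6000000.
2^22 = 4194304 < 6000000 ≤ 2^23 = 8388608, so n = 23.

23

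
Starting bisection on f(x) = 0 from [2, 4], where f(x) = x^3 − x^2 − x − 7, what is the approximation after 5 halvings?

f(3) = 8 > 0, so the root lies in [2, 3]
f(2.5) = -0.125 < 0, so the root lies in [2.5, 3]
f(2.75) = 3.484375 > 0, so the root lies in [2.5, 2.75]
f(2.625) = 1.5723 > 0, so the root lies in [2.5, 2.625]
f(2.5625) = 0.6975 > 0, so the root lies in [2.5, 2.5625]

2.5625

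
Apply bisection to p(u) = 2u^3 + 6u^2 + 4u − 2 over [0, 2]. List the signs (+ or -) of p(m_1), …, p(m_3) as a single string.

midpoint 1: p = 10 > 0 → [0, 1]
midpoint 0.5: p = 1.75 > 0 → [0, 0.5]
midpoint 0.25: p = -0.59375 < 0 → [0.25, 0.5]

++-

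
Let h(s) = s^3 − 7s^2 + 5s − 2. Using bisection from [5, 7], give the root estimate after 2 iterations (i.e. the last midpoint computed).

6.5

s = 6 gives h = -8, negative; keep [6, 7]
s = 6.5 gives h = 9.375, positive; keep [6, 6.5]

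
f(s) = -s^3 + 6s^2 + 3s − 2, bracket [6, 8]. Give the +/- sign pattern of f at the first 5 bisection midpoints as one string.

--++-

midpoint 7: f = -30 < 0 → [6, 7]
midpoint 6.5: f = -3.625 < 0 → [6, 6.5]
midpoint 6.25: f = 6.984375 > 0 → [6.25, 6.5]
midpoint 6.375: f = 1.8848 > 0 → [6.375, 6.5]
midpoint 6.4375: f = -0.8181 < 0 → [6.375, 6.4375]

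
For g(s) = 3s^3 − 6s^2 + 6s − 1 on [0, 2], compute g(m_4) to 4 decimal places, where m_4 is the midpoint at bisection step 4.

midpoint 1: g = 2 > 0 → [0, 1]
midpoint 0.5: g = 0.875 > 0 → [0, 0.5]
midpoint 0.25: g = 0.171875 > 0 → [0, 0.25]
midpoint 0.125: g = -0.3379 < 0 → [0.125, 0.25]

-0.3379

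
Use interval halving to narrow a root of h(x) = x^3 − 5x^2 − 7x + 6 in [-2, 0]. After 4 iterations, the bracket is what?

h(-1) = 7 > 0, so the root lies in [-2, -1]
h(-1.5) = 1.875 > 0, so the root lies in [-2, -1.5]
h(-1.75) = -2.421875 < 0, so the root lies in [-1.75, -1.5]
h(-1.625) = -0.1191 < 0, so the root lies in [-1.625, -1.5]

[-1.625, -1.5]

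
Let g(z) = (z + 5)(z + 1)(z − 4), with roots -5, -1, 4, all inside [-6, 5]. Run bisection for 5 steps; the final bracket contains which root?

4

z = -0.5 gives g = -10.125, negative; keep [-0.5, 5]
z = 2.25 gives g = -41.234375, negative; keep [2.25, 5]
z = 3.625 gives g = -14.958984, negative; keep [3.625, 5]
z = 4.3125 gives g = 15.4602, positive; keep [3.625, 4.3125]
z = 3.96875 gives g = -1.3926, negative; keep [3.96875, 4.3125]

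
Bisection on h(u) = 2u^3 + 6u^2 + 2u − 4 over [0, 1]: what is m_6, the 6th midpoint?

midpoint 0.5: h = -1.25 < 0 → [0.5, 1]
midpoint 0.75: h = 1.71875 > 0 → [0.5, 0.75]
midpoint 0.625: h = 0.082031 > 0 → [0.5, 0.625]
midpoint 0.5625: h = -0.6206 < 0 → [0.5625, 0.625]
midpoint 0.59375: h = -0.2786 < 0 → [0.59375, 0.625]
midpoint 0.609375: h = -0.1007 < 0 → [0.609375, 0.625]

0.609375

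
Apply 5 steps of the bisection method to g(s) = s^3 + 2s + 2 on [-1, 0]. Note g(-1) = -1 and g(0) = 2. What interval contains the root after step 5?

[-0.78125, -0.75]

midpoint -0.5: g = 0.875 > 0 → [-1, -0.5]
midpoint -0.75: g = 0.078125 > 0 → [-1, -0.75]
midpoint -0.875: g = -0.419922 < 0 → [-0.875, -0.75]
midpoint -0.8125: g = -0.1614 < 0 → [-0.8125, -0.75]
midpoint -0.78125: g = -0.0393 < 0 → [-0.78125, -0.75]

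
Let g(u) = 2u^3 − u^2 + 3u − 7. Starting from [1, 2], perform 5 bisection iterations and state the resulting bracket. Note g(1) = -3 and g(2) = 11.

[1.3125, 1.34375]

g(1.5) = 2 > 0, so the root lies in [1, 1.5]
g(1.25) = -0.90625 < 0, so the root lies in [1.25, 1.5]
g(1.375) = 0.433594 > 0, so the root lies in [1.25, 1.375]
g(1.3125) = -0.2632 < 0, so the root lies in [1.3125, 1.375]
g(1.34375) = 0.0783 > 0, so the root lies in [1.3125, 1.34375]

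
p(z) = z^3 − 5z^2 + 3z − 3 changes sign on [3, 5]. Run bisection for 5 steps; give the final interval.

[4.4375, 4.5]

m = 4, p(m) = -7 (−); new bracket [4, 5]
m = 4.5, p(m) = 0.375 (+); new bracket [4, 4.5]
m = 4.25, p(m) = -3.796875 (−); new bracket [4.25, 4.5]
m = 4.375, p(m) = -1.8379 (−); new bracket [4.375, 4.5]
m = 4.4375, p(m) = -0.7639 (−); new bracket [4.4375, 4.5]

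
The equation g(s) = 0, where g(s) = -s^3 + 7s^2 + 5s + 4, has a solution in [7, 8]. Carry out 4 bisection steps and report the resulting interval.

[7.6875, 7.75]

g(7.5) = 13.375 > 0, so the root lies in [7.5, 8]
g(7.75) = -2.296875 < 0, so the root lies in [7.5, 7.75]
g(7.625) = 5.787109 > 0, so the root lies in [7.625, 7.75]
g(7.6875) = 1.8079 > 0, so the root lies in [7.6875, 7.75]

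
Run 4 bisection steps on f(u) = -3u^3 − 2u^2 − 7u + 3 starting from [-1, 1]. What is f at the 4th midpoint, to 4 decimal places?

u = 0 gives f = 3, positive; keep [0, 1]
u = 0.5 gives f = -1.375, negative; keep [0, 0.5]
u = 0.25 gives f = 1.078125, positive; keep [0.25, 0.5]
u = 0.375 gives f = -0.0645, negative; keep [0.25, 0.375]

-0.0645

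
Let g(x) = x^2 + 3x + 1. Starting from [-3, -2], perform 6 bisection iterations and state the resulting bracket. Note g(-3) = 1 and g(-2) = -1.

[-2.625, -2.609375]

midpoint -2.5: g = -0.25 < 0 → [-3, -2.5]
midpoint -2.75: g = 0.3125 > 0 → [-2.75, -2.5]
midpoint -2.625: g = 0.015625 > 0 → [-2.625, -2.5]
midpoint -2.5625: g = -0.1211 < 0 → [-2.625, -2.5625]
midpoint -2.59375: g = -0.0537 < 0 → [-2.625, -2.59375]
midpoint -2.609375: g = -0.0193 < 0 → [-2.625, -2.609375]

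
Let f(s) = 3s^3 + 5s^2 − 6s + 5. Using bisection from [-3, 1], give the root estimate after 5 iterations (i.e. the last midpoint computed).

-2.625

f(-1) = 13 > 0, so the root lies in [-3, -1]
f(-2) = 13 > 0, so the root lies in [-3, -2]
f(-2.5) = 4.375 > 0, so the root lies in [-3, -2.5]
f(-2.75) = -3.0781 < 0, so the root lies in [-2.75, -2.5]
f(-2.625) = 0.9395 > 0, so the root lies in [-2.75, -2.625]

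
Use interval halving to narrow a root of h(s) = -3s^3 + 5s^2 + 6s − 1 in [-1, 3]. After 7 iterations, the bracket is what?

midpoint 1: h = 7 > 0 → [1, 3]
midpoint 2: h = 7 > 0 → [2, 3]
midpoint 2.5: h = -1.625 < 0 → [2, 2.5]
midpoint 2.25: h = 3.6406 > 0 → [2.25, 2.5]
midpoint 2.375: h = 1.2637 > 0 → [2.375, 2.5]
midpoint 2.4375: h = -0.1145 < 0 → [2.375, 2.4375]
midpoint 2.40625: h = 0.5909 > 0 → [2.40625, 2.4375]

[2.40625, 2.4375]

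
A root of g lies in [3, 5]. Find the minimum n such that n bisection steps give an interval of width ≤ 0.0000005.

Width after n steps is 2/2^n. Need 2^n ≥ 2/0.0000005 = 4000000.
2^21 = 2097152 < 4000000 ≤ 2^22 = 4194304, so n = 22.

22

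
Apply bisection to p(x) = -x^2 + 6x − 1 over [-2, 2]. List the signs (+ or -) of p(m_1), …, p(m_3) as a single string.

x = 0 gives p = -1, negative; keep [0, 2]
x = 1 gives p = 4, positive; keep [0, 1]
x = 0.5 gives p = 1.75, positive; keep [0, 0.5]

-++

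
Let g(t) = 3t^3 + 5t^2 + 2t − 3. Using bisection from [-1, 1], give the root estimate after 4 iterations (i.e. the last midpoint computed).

0.625

g(0) = -3 < 0, so the root lies in [0, 1]
g(0.5) = -0.375 < 0, so the root lies in [0.5, 1]
g(0.75) = 2.578125 > 0, so the root lies in [0.5, 0.75]
g(0.625) = 0.9355 > 0, so the root lies in [0.5, 0.625]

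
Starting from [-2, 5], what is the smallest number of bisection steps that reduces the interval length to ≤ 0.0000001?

27

Width after n steps is 7/2^n. Need 2^n ≥ 7/0.0000001 = 70000000.
2^26 = 67108864 < 70000000 ≤ 2^27 = 134217728, so n = 27.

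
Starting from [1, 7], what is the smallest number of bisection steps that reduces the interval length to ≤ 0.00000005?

27

Width after n steps is 6/2^n. Need 2^n ≥ 6/0.00000005 = 120000000.
2^26 = 67108864 < 120000000 ≤ 2^27 = 134217728, so n = 27.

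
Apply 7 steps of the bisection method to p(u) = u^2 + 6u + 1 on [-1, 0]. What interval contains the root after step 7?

[-0.171875, -0.1640625]

p(-0.5) = -1.75 < 0, so the root lies in [-0.5, 0]
p(-0.25) = -0.4375 < 0, so the root lies in [-0.25, 0]
p(-0.125) = 0.265625 > 0, so the root lies in [-0.25, -0.125]
p(-0.1875) = -0.0898 < 0, so the root lies in [-0.1875, -0.125]
p(-0.15625) = 0.0869 > 0, so the root lies in [-0.1875, -0.15625]
p(-0.171875) = -0.0017 < 0, so the root lies in [-0.171875, -0.15625]
p(-0.1640625) = 0.0425 > 0, so the root lies in [-0.171875, -0.1640625]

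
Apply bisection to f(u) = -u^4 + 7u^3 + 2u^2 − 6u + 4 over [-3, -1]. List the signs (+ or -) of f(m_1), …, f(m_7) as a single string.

---++--

midpoint -2: f = -48 < 0 → [-2, -1]
midpoint -1.5: f = -11.1875 < 0 → [-1.5, -1]
midpoint -1.25: f = -1.488281 < 0 → [-1.25, -1]
midpoint -1.125: f = 1.7126 > 0 → [-1.25, -1.125]
midpoint -1.1875: f = 0.2348 > 0 → [-1.25, -1.1875]
midpoint -1.21875: f = -0.595 < 0 → [-1.21875, -1.1875]
midpoint -1.203125: f = -0.1723 < 0 → [-1.203125, -1.1875]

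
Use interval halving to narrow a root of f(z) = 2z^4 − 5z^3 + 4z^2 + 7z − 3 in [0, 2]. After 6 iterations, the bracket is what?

[0.375, 0.40625]

f(1) = 5 > 0, so the root lies in [0, 1]
f(0.5) = 1 > 0, so the root lies in [0, 0.5]
f(0.25) = -1.070312 < 0, so the root lies in [0.25, 0.5]
f(0.375) = -0.0366 < 0, so the root lies in [0.375, 0.5]
f(0.4375) = 0.4827 > 0, so the root lies in [0.375, 0.4375]
f(0.40625) = 0.2231 > 0, so the root lies in [0.375, 0.40625]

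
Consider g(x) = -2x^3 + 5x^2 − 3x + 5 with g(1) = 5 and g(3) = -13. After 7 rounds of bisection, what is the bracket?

m = 2, g(m) = 3 (+); new bracket [2, 3]
m = 2.5, g(m) = -2.5 (−); new bracket [2, 2.5]
m = 2.25, g(m) = 0.78125 (+); new bracket [2.25, 2.5]
m = 2.375, g(m) = -0.7148 (−); new bracket [2.25, 2.375]
m = 2.3125, g(m) = 0.0679 (+); new bracket [2.3125, 2.375]
m = 2.34375, g(m) = -0.3146 (−); new bracket [2.3125, 2.34375]
m = 2.328125, g(m) = -0.1212 (−); new bracket [2.3125, 2.328125]

[2.3125, 2.328125]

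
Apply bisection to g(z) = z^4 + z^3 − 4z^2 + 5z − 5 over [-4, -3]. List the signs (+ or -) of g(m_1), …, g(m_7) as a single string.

++++-++

z = -3.5 gives g = 35.6875, positive; keep [-3.5, -3]
z = -3.25 gives g = 13.738281, positive; keep [-3.25, -3]
z = -3.125 gives g = 5.162354, positive; keep [-3.125, -3]
z = -3.0625 gives g = 1.4129, positive; keep [-3.0625, -3]
z = -3.03125 gives g = -0.3346, negative; keep [-3.0625, -3.03125]
z = -3.046875 gives g = 0.5287, positive; keep [-3.046875, -3.03125]
z = -3.0390625 gives g = 0.0945, positive; keep [-3.0390625, -3.03125]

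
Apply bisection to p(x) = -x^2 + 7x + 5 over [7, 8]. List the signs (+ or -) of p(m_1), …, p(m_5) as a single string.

p(7.5) = 1.25 > 0, so the root lies in [7.5, 8]
p(7.75) = -0.8125 < 0, so the root lies in [7.5, 7.75]
p(7.625) = 0.234375 > 0, so the root lies in [7.625, 7.75]
p(7.6875) = -0.2852 < 0, so the root lies in [7.625, 7.6875]
p(7.65625) = -0.0244 < 0, so the root lies in [7.625, 7.65625]

+-+--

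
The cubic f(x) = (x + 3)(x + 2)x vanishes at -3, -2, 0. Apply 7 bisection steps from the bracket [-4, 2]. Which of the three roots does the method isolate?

midpoint -1: f = -2 < 0 → [-1, 2]
midpoint 0.5: f = 4.375 > 0 → [-1, 0.5]
midpoint -0.25: f = -1.203125 < 0 → [-0.25, 0.5]
midpoint 0.125: f = 0.8301 > 0 → [-0.25, 0.125]
midpoint -0.0625: f = -0.3557 < 0 → [-0.0625, 0.125]
midpoint 0.03125: f = 0.1924 > 0 → [-0.0625, 0.03125]
midpoint -0.015625: f = -0.0925 < 0 → [-0.015625, 0.03125]

0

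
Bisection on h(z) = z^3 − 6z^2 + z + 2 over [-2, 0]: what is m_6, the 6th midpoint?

-0.46875

h(-1) = -6 < 0, so the root lies in [-1, 0]
h(-0.5) = -0.125 < 0, so the root lies in [-0.5, 0]
h(-0.25) = 1.359375 > 0, so the root lies in [-0.5, -0.25]
h(-0.375) = 0.7285 > 0, so the root lies in [-0.5, -0.375]
h(-0.4375) = 0.3303 > 0, so the root lies in [-0.5, -0.4375]
h(-0.46875) = 0.1099 > 0, so the root lies in [-0.5, -0.46875]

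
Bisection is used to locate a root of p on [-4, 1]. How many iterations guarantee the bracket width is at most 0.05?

Width after n steps is 5/2^n. Need 2^n ≥ 5/0.05 = 100.
2^6 = 64 < 100 ≤ 2^7 = 128, so n = 7.

7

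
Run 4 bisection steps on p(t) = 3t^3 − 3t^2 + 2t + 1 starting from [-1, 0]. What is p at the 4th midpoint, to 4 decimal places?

t = -0.5 gives p = -1.125, negative; keep [-0.5, 0]
t = -0.25 gives p = 0.265625, positive; keep [-0.5, -0.25]
t = -0.375 gives p = -0.330078, negative; keep [-0.375, -0.25]
t = -0.3125 gives p = -0.0095, negative; keep [-0.3125, -0.25]

-0.0095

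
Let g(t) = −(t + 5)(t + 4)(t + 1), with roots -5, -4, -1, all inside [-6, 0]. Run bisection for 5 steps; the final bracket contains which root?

g(-3) = 4 > 0, so the root lies in [-3, 0]
g(-1.5) = 4.375 > 0, so the root lies in [-1.5, 0]
g(-0.75) = -3.453125 < 0, so the root lies in [-1.5, -0.75]
g(-1.125) = 1.3926 > 0, so the root lies in [-1.125, -0.75]
g(-0.9375) = -0.7776 < 0, so the root lies in [-1.125, -0.9375]

-1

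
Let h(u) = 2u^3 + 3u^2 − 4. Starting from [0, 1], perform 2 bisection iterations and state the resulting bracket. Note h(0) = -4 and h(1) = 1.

[0.75, 1]

u = 0.5 gives h = -3, negative; keep [0.5, 1]
u = 0.75 gives h = -1.46875, negative; keep [0.75, 1]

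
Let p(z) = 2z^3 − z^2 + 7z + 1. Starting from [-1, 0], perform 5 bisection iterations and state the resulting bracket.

[-0.15625, -0.125]

midpoint -0.5: p = -3 < 0 → [-0.5, 0]
midpoint -0.25: p = -0.84375 < 0 → [-0.25, 0]
midpoint -0.125: p = 0.105469 > 0 → [-0.25, -0.125]
midpoint -0.1875: p = -0.3608 < 0 → [-0.1875, -0.125]
midpoint -0.15625: p = -0.1258 < 0 → [-0.15625, -0.125]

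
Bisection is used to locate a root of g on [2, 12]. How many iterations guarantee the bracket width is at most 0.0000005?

25

Width after n steps is 10/2^n. Need 2^n ≥ 10/0.0000005 = 20000000.
2^24 = 16777216 < 20000000 ≤ 2^25 = 33554432, so n = 25.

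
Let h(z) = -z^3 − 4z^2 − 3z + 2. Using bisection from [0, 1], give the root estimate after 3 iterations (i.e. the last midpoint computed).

midpoint 0.5: h = -0.625 < 0 → [0, 0.5]
midpoint 0.25: h = 0.984375 > 0 → [0.25, 0.5]
midpoint 0.375: h = 0.259766 > 0 → [0.375, 0.5]

0.375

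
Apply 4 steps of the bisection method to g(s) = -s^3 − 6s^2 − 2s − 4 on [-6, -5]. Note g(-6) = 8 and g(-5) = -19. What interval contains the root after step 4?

[-5.8125, -5.75]

s = -5.5 gives g = -8.125, negative; keep [-6, -5.5]
s = -5.75 gives g = -0.765625, negative; keep [-6, -5.75]
s = -5.875 gives g = 3.435547, positive; keep [-5.875, -5.75]
s = -5.8125 gives g = 1.2903, positive; keep [-5.8125, -5.75]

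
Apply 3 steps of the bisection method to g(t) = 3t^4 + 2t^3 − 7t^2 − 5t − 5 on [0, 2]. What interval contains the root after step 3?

m = 1, g(m) = -12 (−); new bracket [1, 2]
m = 1.5, g(m) = -6.3125 (−); new bracket [1.5, 2]
m = 1.75, g(m) = 3.667969 (+); new bracket [1.5, 1.75]

[1.5, 1.75]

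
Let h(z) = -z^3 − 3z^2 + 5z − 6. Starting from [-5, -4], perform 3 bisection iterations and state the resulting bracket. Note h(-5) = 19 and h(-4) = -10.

z = -4.5 gives h = 1.875, positive; keep [-4.5, -4]
z = -4.25 gives h = -4.671875, negative; keep [-4.5, -4.25]
z = -4.375 gives h = -1.556641, negative; keep [-4.5, -4.375]

[-4.5, -4.375]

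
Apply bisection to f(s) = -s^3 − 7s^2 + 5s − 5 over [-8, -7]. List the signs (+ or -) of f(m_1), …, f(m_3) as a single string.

s = -7.5 gives f = -14.375, negative; keep [-8, -7.5]
s = -7.75 gives f = 1.296875, positive; keep [-7.75, -7.5]
s = -7.625 gives f = -6.787109, negative; keep [-7.75, -7.625]

-+-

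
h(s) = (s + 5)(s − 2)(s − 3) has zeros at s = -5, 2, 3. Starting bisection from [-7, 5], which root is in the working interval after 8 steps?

h(-1) = 48 > 0, so the root lies in [-7, -1]
h(-4) = 42 > 0, so the root lies in [-7, -4]
h(-5.5) = -31.875 < 0, so the root lies in [-5.5, -4]
h(-4.75) = 13.0781 > 0, so the root lies in [-5.5, -4.75]
h(-5.125) = -7.2363 < 0, so the root lies in [-5.125, -4.75]
h(-4.9375) = 3.4417 > 0, so the root lies in [-5.125, -4.9375]
h(-5.03125) = -1.7647 < 0, so the root lies in [-5.03125, -4.9375]
h(-4.984375) = 0.8713 > 0, so the root lies in [-5.03125, -4.984375]

-5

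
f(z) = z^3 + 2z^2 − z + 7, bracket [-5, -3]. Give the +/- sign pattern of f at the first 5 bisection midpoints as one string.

----+

midpoint -4: f = -21 < 0 → [-4, -3]
midpoint -3.5: f = -7.875 < 0 → [-3.5, -3]
midpoint -3.25: f = -2.953125 < 0 → [-3.25, -3]
midpoint -3.125: f = -0.8613 < 0 → [-3.125, -3]
midpoint -3.0625: f = 0.0974 > 0 → [-3.125, -3.0625]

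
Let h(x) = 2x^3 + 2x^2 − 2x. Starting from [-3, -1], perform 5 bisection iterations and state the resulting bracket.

[-1.625, -1.5625]

x = -2 gives h = -4, negative; keep [-2, -1]
x = -1.5 gives h = 0.75, positive; keep [-2, -1.5]
x = -1.75 gives h = -1.09375, negative; keep [-1.75, -1.5]
x = -1.625 gives h = -0.0508, negative; keep [-1.625, -1.5]
x = -1.5625 gives h = 0.3784, positive; keep [-1.625, -1.5625]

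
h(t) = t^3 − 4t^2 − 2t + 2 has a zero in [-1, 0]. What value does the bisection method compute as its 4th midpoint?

-0.9375

m = -0.5, h(m) = 1.875 (+); new bracket [-1, -0.5]
m = -0.75, h(m) = 0.828125 (+); new bracket [-1, -0.75]
m = -0.875, h(m) = 0.017578 (+); new bracket [-1, -0.875]
m = -0.9375, h(m) = -0.4646 (−); new bracket [-0.9375, -0.875]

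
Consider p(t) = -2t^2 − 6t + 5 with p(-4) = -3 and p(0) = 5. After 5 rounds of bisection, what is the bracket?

midpoint -2: p = 9 > 0 → [-4, -2]
midpoint -3: p = 5 > 0 → [-4, -3]
midpoint -3.5: p = 1.5 > 0 → [-4, -3.5]
midpoint -3.75: p = -0.625 < 0 → [-3.75, -3.5]
midpoint -3.625: p = 0.4688 > 0 → [-3.75, -3.625]

[-3.75, -3.625]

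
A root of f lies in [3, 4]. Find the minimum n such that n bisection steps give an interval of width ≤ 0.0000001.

24

Width after n steps is 1/2^n. Need 2^n ≥ 1/0.0000001 = 10000000.
2^23 = 8388608 < 10000000 ≤ 2^24 = 16777216, so n = 24.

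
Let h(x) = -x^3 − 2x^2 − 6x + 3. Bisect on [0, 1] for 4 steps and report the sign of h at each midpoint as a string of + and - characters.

-++-

m = 0.5, h(m) = -0.625 (−); new bracket [0, 0.5]
m = 0.25, h(m) = 1.359375 (+); new bracket [0.25, 0.5]
m = 0.375, h(m) = 0.416016 (+); new bracket [0.375, 0.5]
m = 0.4375, h(m) = -0.0916 (−); new bracket [0.375, 0.4375]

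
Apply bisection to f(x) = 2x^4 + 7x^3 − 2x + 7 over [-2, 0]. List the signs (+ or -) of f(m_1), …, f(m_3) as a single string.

m = -1, f(m) = 4 (+); new bracket [-2, -1]
m = -1.5, f(m) = -3.5 (−); new bracket [-1.5, -1]
m = -1.25, f(m) = 0.710938 (+); new bracket [-1.5, -1.25]

+-+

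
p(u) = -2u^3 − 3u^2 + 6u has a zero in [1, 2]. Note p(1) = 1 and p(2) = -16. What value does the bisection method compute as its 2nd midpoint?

1.25

m = 1.5, p(m) = -4.5 (−); new bracket [1, 1.5]
m = 1.25, p(m) = -1.09375 (−); new bracket [1, 1.25]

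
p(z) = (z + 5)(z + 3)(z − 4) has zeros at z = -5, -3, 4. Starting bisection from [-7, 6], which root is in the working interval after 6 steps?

midpoint -0.5: p = -50.625 < 0 → [-0.5, 6]
midpoint 2.75: p = -55.703125 < 0 → [2.75, 6]
midpoint 4.375: p = 25.927734 > 0 → [2.75, 4.375]
midpoint 3.5625: p = -24.5837 < 0 → [3.5625, 4.375]
midpoint 3.96875: p = -1.9532 < 0 → [3.96875, 4.375]
midpoint 4.171875: p = 11.3059 > 0 → [3.96875, 4.171875]

4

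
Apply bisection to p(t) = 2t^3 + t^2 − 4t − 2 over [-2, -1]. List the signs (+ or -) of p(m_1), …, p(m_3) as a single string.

-++

m = -1.5, p(m) = -0.5 (−); new bracket [-1.5, -1]
m = -1.25, p(m) = 0.65625 (+); new bracket [-1.5, -1.25]
m = -1.375, p(m) = 0.191406 (+); new bracket [-1.5, -1.375]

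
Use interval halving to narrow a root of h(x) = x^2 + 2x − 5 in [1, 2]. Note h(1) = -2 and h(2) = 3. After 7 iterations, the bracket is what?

m = 1.5, h(m) = 0.25 (+); new bracket [1, 1.5]
m = 1.25, h(m) = -0.9375 (−); new bracket [1.25, 1.5]
m = 1.375, h(m) = -0.359375 (−); new bracket [1.375, 1.5]
m = 1.4375, h(m) = -0.0586 (−); new bracket [1.4375, 1.5]
m = 1.46875, h(m) = 0.0947 (+); new bracket [1.4375, 1.46875]
m = 1.453125, h(m) = 0.0178 (+); new bracket [1.4375, 1.453125]
m = 1.4453125, h(m) = -0.0204 (−); new bracket [1.4453125, 1.453125]

[1.4453125, 1.453125]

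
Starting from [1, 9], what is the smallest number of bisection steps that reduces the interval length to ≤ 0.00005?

18

Width after n steps is 8/2^n. Need 2^n ≥ 8/0.00005 = 160000.
2^17 = 131072 < 160000 ≤ 2^18 = 262144, so n = 18.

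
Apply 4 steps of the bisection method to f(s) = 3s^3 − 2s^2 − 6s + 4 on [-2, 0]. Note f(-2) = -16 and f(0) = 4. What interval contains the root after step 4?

midpoint -1: f = 5 > 0 → [-2, -1]
midpoint -1.5: f = -1.625 < 0 → [-1.5, -1]
midpoint -1.25: f = 2.515625 > 0 → [-1.5, -1.25]
midpoint -1.375: f = 0.6699 > 0 → [-1.5, -1.375]

[-1.5, -1.375]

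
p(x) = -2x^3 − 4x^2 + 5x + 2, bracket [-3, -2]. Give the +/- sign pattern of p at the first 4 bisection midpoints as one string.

m = -2.5, p(m) = -4.25 (−); new bracket [-3, -2.5]
m = -2.75, p(m) = -0.40625 (−); new bracket [-3, -2.75]
m = -2.875, p(m) = 2.089844 (+); new bracket [-2.875, -2.75]
m = -2.8125, p(m) = 0.7915 (+); new bracket [-2.8125, -2.75]

--++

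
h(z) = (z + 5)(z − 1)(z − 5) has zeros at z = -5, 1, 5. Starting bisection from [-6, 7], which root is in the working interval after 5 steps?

-5

h(0.5) = 12.375 > 0, so the root lies in [-6, 0.5]
h(-2.75) = 65.390625 > 0, so the root lies in [-6, -2.75]
h(-4.375) = 31.494141 > 0, so the root lies in [-6, -4.375]
h(-5.1875) = -11.8191 < 0, so the root lies in [-5.1875, -4.375]
h(-4.78125) = 12.3698 > 0, so the root lies in [-5.1875, -4.78125]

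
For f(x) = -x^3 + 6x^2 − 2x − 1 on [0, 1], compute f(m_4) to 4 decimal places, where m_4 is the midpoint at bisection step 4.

m = 0.5, f(m) = -0.625 (−); new bracket [0.5, 1]
m = 0.75, f(m) = 0.453125 (+); new bracket [0.5, 0.75]
m = 0.625, f(m) = -0.150391 (−); new bracket [0.625, 0.75]
m = 0.6875, f(m) = 0.136 (+); new bracket [0.625, 0.6875]

0.1360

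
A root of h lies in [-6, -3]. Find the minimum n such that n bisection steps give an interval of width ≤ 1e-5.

19

Width after n steps is 3/2^n. Need 2^n ≥ 3/1e-5 = 300000.
2^18 = 262144 < 300000 ≤ 2^19 = 524288, so n = 19.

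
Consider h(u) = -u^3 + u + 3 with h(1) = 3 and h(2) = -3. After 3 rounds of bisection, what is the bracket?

[1.625, 1.75]

midpoint 1.5: h = 1.125 > 0 → [1.5, 2]
midpoint 1.75: h = -0.609375 < 0 → [1.5, 1.75]
midpoint 1.625: h = 0.333984 > 0 → [1.625, 1.75]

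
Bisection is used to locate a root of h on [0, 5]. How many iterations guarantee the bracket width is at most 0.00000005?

Width after n steps is 5/2^n. Need 2^n ≥ 5/0.00000005 = 100000000.
2^26 = 67108864 < 100000000 ≤ 2^27 = 134217728, so n = 27.

27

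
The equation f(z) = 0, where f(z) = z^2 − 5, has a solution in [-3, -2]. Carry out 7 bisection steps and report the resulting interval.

[-2.2421875, -2.234375]

midpoint -2.5: f = 1.25 > 0 → [-2.5, -2]
midpoint -2.25: f = 0.0625 > 0 → [-2.25, -2]
midpoint -2.125: f = -0.484375 < 0 → [-2.25, -2.125]
midpoint -2.1875: f = -0.2148 < 0 → [-2.25, -2.1875]
midpoint -2.21875: f = -0.0771 < 0 → [-2.25, -2.21875]
midpoint -2.234375: f = -0.0076 < 0 → [-2.25, -2.234375]
midpoint -2.2421875: f = 0.0274 > 0 → [-2.2421875, -2.234375]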